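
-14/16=-7/8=-0.88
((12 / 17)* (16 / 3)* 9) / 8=72 / 17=4.24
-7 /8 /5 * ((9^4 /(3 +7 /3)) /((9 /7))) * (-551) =59046813 /640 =92260.65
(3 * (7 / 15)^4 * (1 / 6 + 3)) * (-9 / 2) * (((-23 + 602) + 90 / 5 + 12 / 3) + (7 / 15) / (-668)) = -274718211047 / 225450000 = -1218.53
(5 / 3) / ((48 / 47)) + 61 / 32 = 1019 / 288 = 3.54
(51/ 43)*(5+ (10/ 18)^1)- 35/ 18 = 4.64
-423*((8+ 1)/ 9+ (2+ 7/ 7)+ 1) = -2115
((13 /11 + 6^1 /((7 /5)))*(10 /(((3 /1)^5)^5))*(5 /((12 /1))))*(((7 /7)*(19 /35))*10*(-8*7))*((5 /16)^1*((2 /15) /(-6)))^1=199975 /3523026038063994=0.00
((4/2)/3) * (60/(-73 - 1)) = -20/37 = -0.54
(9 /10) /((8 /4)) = 9 /20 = 0.45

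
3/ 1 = 3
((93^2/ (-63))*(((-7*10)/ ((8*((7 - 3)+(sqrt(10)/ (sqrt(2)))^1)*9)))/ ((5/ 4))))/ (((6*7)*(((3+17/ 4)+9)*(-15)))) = -7688/ 2027025+1922*sqrt(5)/ 2027025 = -0.00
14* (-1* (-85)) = 1190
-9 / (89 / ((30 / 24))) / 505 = -9 / 35956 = -0.00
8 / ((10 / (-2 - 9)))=-44 / 5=-8.80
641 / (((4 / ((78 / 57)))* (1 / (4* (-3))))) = -49998 / 19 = -2631.47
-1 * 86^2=-7396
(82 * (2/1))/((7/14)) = 328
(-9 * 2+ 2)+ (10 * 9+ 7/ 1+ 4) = 85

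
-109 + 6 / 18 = -326 / 3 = -108.67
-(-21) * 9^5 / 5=1240029 / 5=248005.80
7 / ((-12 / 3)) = -7 / 4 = -1.75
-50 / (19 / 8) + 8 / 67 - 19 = -50835 / 1273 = -39.93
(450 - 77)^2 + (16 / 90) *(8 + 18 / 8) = 6260887 / 45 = 139130.82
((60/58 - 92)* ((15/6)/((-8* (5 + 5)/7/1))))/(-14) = -1319/928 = -1.42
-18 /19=-0.95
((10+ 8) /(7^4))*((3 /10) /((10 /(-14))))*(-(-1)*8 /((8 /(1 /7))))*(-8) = 216 /60025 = 0.00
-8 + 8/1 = 0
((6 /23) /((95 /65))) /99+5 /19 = 0.26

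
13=13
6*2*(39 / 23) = 468 / 23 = 20.35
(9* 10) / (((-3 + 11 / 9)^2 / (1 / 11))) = 2.59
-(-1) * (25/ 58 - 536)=-31063/ 58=-535.57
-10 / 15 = -2 / 3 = -0.67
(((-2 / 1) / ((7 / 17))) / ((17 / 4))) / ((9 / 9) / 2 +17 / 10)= -40 / 77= -0.52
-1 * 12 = -12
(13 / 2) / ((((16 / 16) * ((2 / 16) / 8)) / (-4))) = -1664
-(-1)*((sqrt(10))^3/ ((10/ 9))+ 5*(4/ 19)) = 20/ 19+ 9*sqrt(10) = 29.51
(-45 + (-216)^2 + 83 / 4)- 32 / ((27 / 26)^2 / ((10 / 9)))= 46598.78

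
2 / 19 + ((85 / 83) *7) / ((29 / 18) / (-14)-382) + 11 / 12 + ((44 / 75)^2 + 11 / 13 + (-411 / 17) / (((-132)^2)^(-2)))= -5542297416607910304029011 / 755094318322500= -7339874346.98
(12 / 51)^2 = 16 / 289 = 0.06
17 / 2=8.50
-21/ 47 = -0.45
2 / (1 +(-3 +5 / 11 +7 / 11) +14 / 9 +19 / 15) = 990 / 947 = 1.05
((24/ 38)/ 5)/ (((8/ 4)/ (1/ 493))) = 0.00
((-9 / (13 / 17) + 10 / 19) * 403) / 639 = -86087 / 12141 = -7.09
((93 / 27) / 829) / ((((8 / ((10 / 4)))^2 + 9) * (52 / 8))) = 1550 / 46653633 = 0.00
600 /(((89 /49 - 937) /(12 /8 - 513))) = 328.17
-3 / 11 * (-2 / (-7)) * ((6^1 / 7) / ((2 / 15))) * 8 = -2160 / 539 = -4.01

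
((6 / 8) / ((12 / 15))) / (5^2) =0.04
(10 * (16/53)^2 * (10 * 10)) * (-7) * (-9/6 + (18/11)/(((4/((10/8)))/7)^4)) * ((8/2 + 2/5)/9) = -756288925/67416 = -11218.24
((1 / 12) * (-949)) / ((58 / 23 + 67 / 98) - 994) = 1069523 / 13399506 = 0.08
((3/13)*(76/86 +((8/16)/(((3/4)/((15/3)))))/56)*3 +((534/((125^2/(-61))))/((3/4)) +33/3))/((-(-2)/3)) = 6510278883/489125000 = 13.31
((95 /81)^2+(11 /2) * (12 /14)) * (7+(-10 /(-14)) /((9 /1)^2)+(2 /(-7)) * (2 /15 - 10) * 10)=5582013104 /26040609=214.36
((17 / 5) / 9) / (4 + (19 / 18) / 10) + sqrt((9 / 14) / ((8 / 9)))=68 / 739 + 9* sqrt(7) / 28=0.94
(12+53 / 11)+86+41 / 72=81883 / 792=103.39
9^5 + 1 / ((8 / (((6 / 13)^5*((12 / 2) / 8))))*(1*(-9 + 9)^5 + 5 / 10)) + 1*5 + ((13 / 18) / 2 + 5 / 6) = 59055.20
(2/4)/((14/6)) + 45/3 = 213/14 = 15.21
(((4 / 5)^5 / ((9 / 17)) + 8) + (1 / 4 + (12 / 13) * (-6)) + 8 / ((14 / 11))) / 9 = 98445887 / 92137500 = 1.07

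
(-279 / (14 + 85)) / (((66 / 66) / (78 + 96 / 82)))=-100626 / 451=-223.12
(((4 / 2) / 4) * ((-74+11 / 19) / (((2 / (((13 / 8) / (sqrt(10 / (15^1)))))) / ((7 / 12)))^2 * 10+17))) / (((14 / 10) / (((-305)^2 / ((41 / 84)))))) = -32238730046250 / 301112323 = -107065.46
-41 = -41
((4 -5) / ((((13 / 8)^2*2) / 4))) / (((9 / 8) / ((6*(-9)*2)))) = 12288 / 169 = 72.71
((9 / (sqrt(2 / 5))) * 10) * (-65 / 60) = -195 * sqrt(10) / 4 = -154.16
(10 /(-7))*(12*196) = -3360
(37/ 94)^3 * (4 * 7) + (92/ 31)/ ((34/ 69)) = 7.73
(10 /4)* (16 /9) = 40 /9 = 4.44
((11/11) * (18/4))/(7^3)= 9/686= 0.01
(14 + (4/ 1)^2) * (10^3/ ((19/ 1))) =1578.95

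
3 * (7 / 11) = 21 / 11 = 1.91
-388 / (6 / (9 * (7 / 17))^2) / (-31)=256662 / 8959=28.65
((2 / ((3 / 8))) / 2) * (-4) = -32 / 3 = -10.67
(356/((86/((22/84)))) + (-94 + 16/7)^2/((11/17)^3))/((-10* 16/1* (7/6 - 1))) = -261229184771/224353360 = -1164.36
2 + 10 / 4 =9 / 2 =4.50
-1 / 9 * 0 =0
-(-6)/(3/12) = 24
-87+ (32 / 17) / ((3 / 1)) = -4405 / 51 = -86.37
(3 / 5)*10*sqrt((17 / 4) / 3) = sqrt(51) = 7.14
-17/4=-4.25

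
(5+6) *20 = 220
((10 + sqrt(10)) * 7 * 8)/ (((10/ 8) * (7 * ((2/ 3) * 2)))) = 24 * sqrt(10)/ 5 + 48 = 63.18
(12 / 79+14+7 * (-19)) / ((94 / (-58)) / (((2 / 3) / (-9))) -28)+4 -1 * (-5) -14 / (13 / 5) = 8397421 / 364585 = 23.03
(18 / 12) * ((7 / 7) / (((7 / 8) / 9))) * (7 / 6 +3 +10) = 1530 / 7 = 218.57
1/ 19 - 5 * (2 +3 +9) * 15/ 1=-19949/ 19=-1049.95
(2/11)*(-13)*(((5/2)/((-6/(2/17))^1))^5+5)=-717652481455/60724444176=-11.82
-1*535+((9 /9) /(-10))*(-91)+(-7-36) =-5689 /10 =-568.90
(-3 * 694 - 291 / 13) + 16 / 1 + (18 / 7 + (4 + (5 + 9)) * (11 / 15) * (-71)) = -1375471 / 455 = -3023.01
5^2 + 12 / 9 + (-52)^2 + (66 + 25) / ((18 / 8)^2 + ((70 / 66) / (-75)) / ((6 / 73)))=958256107 / 348591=2748.94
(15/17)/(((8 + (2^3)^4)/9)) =5/2584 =0.00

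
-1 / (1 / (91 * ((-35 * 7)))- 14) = 22295 / 312131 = 0.07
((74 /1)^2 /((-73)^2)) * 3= 16428 /5329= 3.08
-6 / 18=-1 / 3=-0.33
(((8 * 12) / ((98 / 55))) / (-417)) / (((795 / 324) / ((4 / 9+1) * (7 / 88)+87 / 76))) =-454920 / 6858677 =-0.07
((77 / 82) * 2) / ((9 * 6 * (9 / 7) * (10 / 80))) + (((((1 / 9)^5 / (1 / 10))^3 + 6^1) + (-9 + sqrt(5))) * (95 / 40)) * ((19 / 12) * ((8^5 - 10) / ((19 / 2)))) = -7880999880360817944635 / 202596873981134616 + 311201 * sqrt(5) / 24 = -9905.47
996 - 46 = 950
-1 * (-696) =696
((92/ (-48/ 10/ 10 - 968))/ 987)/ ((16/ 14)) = -0.00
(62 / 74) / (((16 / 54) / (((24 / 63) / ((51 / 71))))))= 6603 / 4403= 1.50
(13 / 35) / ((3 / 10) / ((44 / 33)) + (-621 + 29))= -104 / 165697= -0.00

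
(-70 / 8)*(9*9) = -2835 / 4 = -708.75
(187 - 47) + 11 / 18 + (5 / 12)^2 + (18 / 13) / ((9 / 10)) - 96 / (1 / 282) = -50412355 / 1872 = -26929.68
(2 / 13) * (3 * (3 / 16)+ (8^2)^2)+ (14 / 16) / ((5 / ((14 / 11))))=3606249 / 5720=630.46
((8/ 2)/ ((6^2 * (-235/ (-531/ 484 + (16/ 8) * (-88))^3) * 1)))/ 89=125950670580175/ 4268413245888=29.51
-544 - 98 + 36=-606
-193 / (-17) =193 / 17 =11.35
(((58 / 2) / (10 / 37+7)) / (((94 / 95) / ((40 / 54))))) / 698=509675 / 119134989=0.00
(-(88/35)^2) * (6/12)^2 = -1936/1225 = -1.58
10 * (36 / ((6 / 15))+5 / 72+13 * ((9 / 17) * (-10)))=130025 / 612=212.46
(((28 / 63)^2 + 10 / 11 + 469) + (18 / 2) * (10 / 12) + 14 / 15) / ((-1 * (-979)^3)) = 4263791 / 8360375414490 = 0.00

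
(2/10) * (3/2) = 3/10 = 0.30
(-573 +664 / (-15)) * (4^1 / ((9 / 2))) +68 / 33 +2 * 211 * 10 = 5454968 / 1485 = 3673.38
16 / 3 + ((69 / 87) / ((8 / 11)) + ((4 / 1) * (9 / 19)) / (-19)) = 1588975 / 251256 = 6.32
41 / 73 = 0.56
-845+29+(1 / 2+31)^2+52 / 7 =5143 / 28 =183.68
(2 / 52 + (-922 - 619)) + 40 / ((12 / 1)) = -119935 / 78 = -1537.63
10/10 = 1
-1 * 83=-83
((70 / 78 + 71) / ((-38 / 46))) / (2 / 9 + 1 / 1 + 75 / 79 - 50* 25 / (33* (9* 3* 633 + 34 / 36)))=-2586311663991 / 64465518247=-40.12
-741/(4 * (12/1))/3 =-5.15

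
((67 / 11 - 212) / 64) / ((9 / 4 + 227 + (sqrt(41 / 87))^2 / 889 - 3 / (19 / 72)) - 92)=-3328456005 / 130230073072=-0.03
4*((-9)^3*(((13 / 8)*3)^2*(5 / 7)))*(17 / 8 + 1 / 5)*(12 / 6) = -230176.87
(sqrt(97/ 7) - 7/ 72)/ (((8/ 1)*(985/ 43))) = -301/ 567360 + 43*sqrt(679)/ 55160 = 0.02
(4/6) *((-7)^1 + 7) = 0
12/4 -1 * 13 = -10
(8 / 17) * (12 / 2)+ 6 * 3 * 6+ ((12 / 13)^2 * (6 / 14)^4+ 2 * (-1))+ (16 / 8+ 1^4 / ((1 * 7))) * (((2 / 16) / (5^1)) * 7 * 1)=6027661723 / 55184584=109.23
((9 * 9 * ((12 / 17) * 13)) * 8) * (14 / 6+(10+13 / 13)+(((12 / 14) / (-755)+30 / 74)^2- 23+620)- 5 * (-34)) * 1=177466025526206976 / 38237847025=4641109.25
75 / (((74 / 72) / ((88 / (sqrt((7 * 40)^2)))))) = 5940 / 259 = 22.93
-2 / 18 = -1 / 9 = -0.11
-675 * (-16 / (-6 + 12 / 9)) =-2314.29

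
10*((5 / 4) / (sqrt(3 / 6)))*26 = 325*sqrt(2) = 459.62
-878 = -878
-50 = -50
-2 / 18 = -1 / 9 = -0.11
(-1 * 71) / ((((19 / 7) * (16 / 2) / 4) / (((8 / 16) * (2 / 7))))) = -71 / 38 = -1.87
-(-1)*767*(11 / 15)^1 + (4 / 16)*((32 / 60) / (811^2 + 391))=2776245473 / 4935840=562.47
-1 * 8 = -8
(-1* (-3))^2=9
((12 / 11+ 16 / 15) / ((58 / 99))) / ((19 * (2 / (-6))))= -0.58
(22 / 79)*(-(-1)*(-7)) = -154 / 79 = -1.95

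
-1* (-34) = 34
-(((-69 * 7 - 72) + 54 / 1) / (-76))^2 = -251001 / 5776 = -43.46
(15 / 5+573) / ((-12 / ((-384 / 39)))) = 6144 / 13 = 472.62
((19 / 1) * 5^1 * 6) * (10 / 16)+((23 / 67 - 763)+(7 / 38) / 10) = -5173323 / 12730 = -406.39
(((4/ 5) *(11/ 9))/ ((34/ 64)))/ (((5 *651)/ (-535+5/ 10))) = -752576/ 2490075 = -0.30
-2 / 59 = -0.03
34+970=1004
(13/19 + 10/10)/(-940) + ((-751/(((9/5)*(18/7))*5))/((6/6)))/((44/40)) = -117369653/3978315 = -29.50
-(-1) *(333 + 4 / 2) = 335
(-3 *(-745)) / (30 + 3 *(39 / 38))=28310 / 419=67.57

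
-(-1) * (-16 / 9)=-16 / 9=-1.78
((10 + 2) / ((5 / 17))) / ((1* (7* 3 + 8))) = 1.41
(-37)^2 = 1369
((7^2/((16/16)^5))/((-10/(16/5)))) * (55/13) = -4312/65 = -66.34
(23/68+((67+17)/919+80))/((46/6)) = 15078627/1437316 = 10.49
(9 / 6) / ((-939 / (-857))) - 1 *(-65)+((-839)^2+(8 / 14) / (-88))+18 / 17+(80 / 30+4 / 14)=865311701000 / 1229151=703991.37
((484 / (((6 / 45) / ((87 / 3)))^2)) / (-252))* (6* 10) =-5451482.14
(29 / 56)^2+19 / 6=32315 / 9408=3.43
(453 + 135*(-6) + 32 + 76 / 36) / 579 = -2906 / 5211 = -0.56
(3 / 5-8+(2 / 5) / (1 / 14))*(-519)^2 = -2424249 / 5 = -484849.80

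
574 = 574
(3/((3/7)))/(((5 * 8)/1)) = 7/40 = 0.18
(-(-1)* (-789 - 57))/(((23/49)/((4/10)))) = -720.94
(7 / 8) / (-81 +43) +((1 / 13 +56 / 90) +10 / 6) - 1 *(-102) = 18556321 / 177840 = 104.34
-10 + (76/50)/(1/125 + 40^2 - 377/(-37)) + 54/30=-8.20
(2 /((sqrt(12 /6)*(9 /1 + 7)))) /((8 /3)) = 3*sqrt(2) /128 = 0.03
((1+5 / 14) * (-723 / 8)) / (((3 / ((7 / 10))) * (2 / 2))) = -4579 / 160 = -28.62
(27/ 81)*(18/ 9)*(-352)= -704/ 3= -234.67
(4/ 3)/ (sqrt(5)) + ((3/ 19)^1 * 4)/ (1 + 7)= 3/ 38 + 4 * sqrt(5)/ 15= 0.68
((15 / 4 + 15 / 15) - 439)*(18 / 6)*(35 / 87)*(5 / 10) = -60795 / 232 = -262.05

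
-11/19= -0.58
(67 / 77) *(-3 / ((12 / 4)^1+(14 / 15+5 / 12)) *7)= -1340 / 319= -4.20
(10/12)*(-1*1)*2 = -1.67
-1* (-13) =13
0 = 0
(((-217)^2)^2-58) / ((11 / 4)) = 8869495452 / 11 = 806317768.36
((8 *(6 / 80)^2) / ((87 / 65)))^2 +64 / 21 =86150341 / 28257600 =3.05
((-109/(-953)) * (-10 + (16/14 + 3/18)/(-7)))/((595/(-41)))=2676931/33341658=0.08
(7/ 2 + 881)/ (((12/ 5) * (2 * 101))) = 8845/ 4848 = 1.82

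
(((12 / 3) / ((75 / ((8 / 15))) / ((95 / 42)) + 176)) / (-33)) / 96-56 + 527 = 1688063039 / 3583998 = 471.00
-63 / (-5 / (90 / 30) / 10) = 378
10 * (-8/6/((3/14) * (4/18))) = -280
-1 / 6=-0.17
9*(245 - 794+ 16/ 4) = -4905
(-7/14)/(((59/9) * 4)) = -0.02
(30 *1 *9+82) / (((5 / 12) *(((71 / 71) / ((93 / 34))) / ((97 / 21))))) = 6350784 / 595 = 10673.59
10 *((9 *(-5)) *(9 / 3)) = -1350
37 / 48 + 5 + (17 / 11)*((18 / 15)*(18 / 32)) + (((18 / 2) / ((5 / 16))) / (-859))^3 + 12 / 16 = 316427087071723 / 41833425414000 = 7.56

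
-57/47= -1.21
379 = 379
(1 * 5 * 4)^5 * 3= 9600000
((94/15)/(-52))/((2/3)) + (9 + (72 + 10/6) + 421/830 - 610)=-6823685/12948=-527.01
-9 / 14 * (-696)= 3132 / 7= 447.43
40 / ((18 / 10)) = 200 / 9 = 22.22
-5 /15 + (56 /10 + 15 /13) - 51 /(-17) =1837 /195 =9.42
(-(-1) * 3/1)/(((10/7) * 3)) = 7/10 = 0.70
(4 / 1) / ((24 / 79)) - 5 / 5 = 73 / 6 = 12.17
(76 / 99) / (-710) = -38 / 35145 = -0.00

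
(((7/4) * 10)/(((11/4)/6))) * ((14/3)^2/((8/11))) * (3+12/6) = 17150/3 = 5716.67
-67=-67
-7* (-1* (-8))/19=-56/19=-2.95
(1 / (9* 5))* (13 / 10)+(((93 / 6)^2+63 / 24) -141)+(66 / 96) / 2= 736183 / 7200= 102.25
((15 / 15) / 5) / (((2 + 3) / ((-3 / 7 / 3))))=-1 / 175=-0.01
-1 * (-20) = 20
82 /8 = 41 /4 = 10.25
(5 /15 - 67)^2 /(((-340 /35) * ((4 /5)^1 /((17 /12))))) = -21875 /27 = -810.19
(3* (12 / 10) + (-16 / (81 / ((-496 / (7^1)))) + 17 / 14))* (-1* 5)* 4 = -213314 / 567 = -376.22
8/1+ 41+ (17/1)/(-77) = 3756/77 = 48.78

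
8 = 8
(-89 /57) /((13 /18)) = -2.16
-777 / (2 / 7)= -5439 / 2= -2719.50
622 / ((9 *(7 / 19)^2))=509.17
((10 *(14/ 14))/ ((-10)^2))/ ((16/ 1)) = 1/ 160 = 0.01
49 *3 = 147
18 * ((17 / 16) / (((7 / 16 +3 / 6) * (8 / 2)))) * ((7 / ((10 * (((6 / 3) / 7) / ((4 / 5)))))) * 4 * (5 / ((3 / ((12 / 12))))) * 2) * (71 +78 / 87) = 1389444 / 145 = 9582.37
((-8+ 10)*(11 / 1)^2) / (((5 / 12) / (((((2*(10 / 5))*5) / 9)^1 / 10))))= 1936 / 15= 129.07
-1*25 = -25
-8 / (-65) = 8 / 65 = 0.12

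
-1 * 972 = -972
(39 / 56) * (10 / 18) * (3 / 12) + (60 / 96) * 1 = 485 / 672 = 0.72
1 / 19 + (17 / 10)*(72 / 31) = 11783 / 2945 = 4.00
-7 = -7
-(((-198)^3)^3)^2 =-218762775481571767593488515120635104722944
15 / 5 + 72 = 75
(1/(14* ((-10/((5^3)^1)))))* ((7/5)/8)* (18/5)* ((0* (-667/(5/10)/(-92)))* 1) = 0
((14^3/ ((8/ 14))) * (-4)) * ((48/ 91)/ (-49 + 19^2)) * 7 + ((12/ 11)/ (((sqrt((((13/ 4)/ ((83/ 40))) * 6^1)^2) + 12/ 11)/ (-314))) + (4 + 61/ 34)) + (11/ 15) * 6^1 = -2863279987/ 11463270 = -249.78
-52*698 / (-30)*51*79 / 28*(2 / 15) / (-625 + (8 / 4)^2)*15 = -12186382 / 21735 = -560.68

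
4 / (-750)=-2 / 375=-0.01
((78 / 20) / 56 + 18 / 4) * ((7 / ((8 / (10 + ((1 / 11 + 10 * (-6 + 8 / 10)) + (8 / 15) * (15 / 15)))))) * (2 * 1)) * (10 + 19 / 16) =-1042394149 / 281600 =-3701.68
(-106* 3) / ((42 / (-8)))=424 / 7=60.57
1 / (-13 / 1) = -1 / 13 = -0.08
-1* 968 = -968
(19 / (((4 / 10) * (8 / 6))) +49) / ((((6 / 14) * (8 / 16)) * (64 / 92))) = 108997 / 192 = 567.69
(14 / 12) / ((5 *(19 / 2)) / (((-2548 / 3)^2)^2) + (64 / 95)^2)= 2662826959355180800 / 1035878676157893741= 2.57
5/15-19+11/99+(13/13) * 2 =-149/9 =-16.56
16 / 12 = 4 / 3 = 1.33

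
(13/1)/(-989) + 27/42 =8719/13846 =0.63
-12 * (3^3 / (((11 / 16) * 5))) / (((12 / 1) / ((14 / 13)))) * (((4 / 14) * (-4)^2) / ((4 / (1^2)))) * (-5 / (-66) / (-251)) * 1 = 1152 / 394823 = 0.00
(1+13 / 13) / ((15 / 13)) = 26 / 15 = 1.73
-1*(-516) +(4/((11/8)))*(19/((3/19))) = 866.06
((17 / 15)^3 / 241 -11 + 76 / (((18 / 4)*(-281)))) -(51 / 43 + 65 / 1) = -759116573846 / 9828010125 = -77.24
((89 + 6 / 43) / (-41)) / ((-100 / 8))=7666 / 44075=0.17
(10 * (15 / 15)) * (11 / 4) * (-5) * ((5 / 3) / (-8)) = 1375 / 48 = 28.65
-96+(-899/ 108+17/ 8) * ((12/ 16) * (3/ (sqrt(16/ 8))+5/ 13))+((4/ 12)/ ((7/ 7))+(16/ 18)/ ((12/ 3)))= -107.10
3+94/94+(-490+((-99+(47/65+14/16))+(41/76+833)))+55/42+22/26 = 52345799/207480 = 252.29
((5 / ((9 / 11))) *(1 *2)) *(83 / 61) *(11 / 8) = 50215 / 2196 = 22.87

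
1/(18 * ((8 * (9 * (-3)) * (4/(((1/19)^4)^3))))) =-1/34421473621316935872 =-0.00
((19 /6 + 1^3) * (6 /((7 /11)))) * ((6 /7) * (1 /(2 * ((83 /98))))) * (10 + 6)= 26400 /83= 318.07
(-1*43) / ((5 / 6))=-258 / 5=-51.60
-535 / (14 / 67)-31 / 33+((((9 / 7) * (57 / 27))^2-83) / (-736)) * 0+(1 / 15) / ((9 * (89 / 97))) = -4739177657 / 1850310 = -2561.29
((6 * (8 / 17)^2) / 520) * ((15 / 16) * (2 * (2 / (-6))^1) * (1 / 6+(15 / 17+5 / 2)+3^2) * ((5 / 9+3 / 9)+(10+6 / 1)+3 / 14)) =-1379200 / 4023747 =-0.34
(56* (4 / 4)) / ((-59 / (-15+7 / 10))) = 13.57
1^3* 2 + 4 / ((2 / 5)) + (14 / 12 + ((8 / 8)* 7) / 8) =337 / 24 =14.04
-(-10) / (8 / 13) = 16.25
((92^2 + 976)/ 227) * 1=9440/ 227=41.59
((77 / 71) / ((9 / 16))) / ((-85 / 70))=-17248 / 10863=-1.59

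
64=64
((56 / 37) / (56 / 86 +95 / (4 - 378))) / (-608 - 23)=-900592 / 149117289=-0.01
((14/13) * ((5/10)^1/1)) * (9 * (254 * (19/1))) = 304038/13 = 23387.54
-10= -10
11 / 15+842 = 12641 / 15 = 842.73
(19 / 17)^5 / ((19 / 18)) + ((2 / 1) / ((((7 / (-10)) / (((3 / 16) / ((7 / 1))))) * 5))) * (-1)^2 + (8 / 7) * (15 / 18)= 2.59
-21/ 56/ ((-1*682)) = 3/ 5456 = 0.00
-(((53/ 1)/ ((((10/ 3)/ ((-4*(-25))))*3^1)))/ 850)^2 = -2809/ 7225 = -0.39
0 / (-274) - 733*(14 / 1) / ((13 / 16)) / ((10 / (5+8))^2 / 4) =-2134496 / 25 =-85379.84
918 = 918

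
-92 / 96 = -0.96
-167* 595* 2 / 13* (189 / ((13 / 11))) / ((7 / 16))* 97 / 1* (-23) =2106878225760 / 169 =12466735063.67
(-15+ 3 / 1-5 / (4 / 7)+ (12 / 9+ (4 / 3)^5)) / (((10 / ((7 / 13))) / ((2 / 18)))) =-103439 / 1137240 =-0.09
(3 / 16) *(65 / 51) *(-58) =-1885 / 136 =-13.86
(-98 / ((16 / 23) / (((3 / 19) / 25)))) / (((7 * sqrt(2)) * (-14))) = 69 * sqrt(2) / 15200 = 0.01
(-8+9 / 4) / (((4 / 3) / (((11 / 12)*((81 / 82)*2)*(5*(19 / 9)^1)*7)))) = -1514205 / 2624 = -577.06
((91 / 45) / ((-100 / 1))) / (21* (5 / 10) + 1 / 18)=-91 / 47500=-0.00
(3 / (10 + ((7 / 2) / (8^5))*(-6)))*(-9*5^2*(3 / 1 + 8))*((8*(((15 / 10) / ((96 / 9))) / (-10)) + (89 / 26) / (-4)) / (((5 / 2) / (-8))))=-9800220672 / 4259567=-2300.76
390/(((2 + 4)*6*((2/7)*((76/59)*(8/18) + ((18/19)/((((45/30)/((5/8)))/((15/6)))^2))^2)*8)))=930340320/319799731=2.91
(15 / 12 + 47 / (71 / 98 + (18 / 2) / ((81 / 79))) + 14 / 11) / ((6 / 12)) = 2754267 / 184382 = 14.94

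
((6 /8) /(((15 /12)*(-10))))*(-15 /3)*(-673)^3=-914463651 /10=-91446365.10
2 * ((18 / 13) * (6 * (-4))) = -864 / 13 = -66.46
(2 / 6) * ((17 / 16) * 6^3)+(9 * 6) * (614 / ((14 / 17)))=564723 / 14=40337.36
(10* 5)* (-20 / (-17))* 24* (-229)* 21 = -115416000 / 17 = -6789176.47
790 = 790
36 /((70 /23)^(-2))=176400 /529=333.46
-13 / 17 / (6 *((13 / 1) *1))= -0.01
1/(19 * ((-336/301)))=-43/912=-0.05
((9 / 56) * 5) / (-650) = -9 / 7280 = -0.00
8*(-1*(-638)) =5104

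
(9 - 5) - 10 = -6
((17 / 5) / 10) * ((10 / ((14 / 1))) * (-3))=-51 / 70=-0.73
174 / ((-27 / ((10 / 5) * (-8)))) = 928 / 9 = 103.11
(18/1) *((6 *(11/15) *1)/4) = 99/5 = 19.80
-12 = -12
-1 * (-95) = 95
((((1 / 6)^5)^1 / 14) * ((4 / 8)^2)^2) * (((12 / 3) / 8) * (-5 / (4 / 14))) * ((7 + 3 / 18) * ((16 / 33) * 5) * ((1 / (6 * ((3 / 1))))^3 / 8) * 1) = -1075 / 574670536704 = -0.00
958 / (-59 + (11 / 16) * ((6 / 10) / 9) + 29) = -31.98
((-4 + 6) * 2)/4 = 1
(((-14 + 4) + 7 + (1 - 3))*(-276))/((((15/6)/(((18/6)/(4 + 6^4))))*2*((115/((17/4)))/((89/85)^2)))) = 71289/2762500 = 0.03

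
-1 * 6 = -6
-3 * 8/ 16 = -3/ 2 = -1.50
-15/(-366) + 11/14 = 0.83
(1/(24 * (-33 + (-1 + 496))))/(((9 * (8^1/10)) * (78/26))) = 0.00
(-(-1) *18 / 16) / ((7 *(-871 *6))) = -3 / 97552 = -0.00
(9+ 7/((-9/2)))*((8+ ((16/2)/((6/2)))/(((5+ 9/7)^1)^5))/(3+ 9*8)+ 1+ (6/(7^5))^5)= 8.24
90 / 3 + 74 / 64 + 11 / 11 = 1029 / 32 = 32.16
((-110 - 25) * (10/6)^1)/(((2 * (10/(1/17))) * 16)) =-45/1088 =-0.04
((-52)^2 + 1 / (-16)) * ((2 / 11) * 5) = 19665 / 8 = 2458.12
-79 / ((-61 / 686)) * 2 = 108388 / 61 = 1776.85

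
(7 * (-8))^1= -56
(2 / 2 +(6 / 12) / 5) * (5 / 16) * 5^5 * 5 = 171875 / 32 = 5371.09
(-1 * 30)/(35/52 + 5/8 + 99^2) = -1040/339813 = -0.00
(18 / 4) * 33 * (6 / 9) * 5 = 495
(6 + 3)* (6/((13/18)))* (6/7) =5832/91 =64.09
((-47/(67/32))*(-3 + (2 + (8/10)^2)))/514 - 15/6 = -2138839/860950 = -2.48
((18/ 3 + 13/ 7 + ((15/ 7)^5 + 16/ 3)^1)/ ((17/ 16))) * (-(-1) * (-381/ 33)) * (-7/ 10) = 2990293232/ 6734805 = 444.01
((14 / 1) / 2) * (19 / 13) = 10.23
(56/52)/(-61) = -14/793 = -0.02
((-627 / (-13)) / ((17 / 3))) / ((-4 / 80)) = -37620 / 221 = -170.23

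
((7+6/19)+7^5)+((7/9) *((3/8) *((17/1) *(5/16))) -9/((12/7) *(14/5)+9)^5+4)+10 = 7112907380309639/422636026752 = 16829.87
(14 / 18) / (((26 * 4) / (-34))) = -119 / 468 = -0.25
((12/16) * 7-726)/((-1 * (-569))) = -2883/2276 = -1.27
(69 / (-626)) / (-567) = 23 / 118314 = 0.00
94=94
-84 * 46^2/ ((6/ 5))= -148120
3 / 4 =0.75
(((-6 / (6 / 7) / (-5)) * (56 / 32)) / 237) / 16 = 0.00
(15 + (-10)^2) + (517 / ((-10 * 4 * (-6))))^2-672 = -31815911 / 57600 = -552.36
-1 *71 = -71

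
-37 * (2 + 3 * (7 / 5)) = -229.40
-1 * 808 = -808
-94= -94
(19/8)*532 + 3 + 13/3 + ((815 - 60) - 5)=12125/6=2020.83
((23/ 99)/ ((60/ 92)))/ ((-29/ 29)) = -529/ 1485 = -0.36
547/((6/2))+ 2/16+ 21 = 4883/24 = 203.46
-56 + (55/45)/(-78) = -39323/702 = -56.02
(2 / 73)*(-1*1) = -2 / 73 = -0.03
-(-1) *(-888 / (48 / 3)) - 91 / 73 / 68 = -275593 / 4964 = -55.52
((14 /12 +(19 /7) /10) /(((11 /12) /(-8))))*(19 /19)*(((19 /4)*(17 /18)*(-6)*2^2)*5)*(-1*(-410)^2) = -262359721600 /231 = -1135756370.56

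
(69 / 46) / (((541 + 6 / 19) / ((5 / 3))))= 19 / 4114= 0.00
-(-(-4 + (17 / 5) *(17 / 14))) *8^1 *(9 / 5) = 324 / 175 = 1.85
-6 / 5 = -1.20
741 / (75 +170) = 741 / 245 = 3.02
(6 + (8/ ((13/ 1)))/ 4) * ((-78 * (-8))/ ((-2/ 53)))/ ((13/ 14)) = -1424640/ 13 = -109587.69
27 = 27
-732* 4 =-2928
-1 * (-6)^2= -36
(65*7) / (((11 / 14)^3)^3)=9400776286720 / 2357947691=3986.85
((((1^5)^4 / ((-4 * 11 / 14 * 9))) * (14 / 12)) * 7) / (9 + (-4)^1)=-0.06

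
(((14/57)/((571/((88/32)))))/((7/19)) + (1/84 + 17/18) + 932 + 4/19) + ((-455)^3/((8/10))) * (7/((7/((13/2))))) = -4184824751898643/5467896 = -765344613.70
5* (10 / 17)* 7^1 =350 / 17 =20.59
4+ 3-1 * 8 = -1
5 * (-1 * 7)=-35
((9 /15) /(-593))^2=9 /8791225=0.00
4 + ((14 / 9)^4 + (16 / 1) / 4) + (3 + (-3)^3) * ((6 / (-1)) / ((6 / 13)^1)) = 2137936 / 6561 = 325.86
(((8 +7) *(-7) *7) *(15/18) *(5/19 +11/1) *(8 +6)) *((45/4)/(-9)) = 4587625/38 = 120726.97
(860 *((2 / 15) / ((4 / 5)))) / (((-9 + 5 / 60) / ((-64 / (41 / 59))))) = 6494720 / 4387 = 1480.45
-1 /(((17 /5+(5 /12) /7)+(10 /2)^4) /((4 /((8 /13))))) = -2730 /263953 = -0.01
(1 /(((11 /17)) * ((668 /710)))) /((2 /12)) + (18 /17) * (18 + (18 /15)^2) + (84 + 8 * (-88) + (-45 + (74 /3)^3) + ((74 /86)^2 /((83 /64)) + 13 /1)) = 46543211785130609 /3235019136525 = 14387.31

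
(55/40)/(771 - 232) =1/392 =0.00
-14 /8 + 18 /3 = 17 /4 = 4.25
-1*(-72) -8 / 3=208 / 3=69.33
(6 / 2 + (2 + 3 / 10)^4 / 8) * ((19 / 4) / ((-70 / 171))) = -241280487 / 3200000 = -75.40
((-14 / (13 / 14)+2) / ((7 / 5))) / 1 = -850 / 91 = -9.34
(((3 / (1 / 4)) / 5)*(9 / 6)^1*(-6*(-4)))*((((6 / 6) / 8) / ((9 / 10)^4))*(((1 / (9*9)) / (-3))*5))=-20000 / 59049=-0.34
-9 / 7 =-1.29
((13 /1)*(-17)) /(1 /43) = -9503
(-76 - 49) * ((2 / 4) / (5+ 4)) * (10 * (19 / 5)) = -2375 / 9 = -263.89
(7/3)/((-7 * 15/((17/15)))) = -17/675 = -0.03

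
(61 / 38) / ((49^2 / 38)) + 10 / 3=3.36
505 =505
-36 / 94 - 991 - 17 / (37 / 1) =-991.84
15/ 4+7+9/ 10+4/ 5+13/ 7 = 2003/ 140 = 14.31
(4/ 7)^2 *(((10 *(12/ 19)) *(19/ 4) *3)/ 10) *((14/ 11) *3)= 864/ 77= 11.22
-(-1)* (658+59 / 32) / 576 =21115 / 18432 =1.15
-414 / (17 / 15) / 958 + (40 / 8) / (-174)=-580985 / 1416882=-0.41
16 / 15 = 1.07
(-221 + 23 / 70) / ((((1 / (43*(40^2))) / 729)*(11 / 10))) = -774747374400 / 77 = -10061654212.99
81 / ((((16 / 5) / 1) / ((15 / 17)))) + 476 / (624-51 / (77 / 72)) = 34944193 / 1508784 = 23.16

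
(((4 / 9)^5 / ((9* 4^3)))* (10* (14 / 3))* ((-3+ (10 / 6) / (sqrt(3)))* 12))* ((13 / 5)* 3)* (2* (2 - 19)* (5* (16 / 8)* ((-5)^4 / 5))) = 990080000 / 59049 - 4950400000* sqrt(3) / 1594323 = 11389.04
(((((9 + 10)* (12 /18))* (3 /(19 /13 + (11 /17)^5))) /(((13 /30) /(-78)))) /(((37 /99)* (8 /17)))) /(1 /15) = -398409282960975 /1075625002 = -370397.94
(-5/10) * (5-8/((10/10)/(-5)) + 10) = -27.50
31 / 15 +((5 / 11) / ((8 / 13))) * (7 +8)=17353 / 1320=13.15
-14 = -14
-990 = -990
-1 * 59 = -59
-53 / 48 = -1.10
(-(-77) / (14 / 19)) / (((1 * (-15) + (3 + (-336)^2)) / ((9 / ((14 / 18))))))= 0.01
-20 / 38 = -10 / 19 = -0.53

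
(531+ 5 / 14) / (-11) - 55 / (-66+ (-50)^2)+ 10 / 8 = -17646451 / 374836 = -47.08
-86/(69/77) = -6622/69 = -95.97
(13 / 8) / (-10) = -13 / 80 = -0.16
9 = 9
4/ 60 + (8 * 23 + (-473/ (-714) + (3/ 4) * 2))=332419/ 1785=186.23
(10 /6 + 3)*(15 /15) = 14 /3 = 4.67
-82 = -82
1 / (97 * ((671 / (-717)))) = -717 / 65087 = -0.01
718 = 718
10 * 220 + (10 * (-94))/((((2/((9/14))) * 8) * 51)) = 2093695/952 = 2199.26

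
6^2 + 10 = 46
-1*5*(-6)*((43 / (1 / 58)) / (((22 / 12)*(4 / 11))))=112230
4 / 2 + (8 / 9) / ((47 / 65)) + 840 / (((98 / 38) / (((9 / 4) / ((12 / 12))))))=2179552 / 2961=736.09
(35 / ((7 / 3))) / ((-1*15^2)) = -0.07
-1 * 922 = -922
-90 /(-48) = 15 /8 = 1.88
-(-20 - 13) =33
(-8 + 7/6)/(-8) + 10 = 521/48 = 10.85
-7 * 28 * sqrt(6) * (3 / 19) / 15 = -196 * sqrt(6) / 95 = -5.05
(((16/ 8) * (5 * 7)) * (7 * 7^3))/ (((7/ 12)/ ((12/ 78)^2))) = 1152480/ 169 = 6819.41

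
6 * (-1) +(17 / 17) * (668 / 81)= 182 / 81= 2.25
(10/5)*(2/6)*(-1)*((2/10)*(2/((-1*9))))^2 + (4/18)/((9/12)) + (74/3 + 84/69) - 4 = 3098966/139725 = 22.18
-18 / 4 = -9 / 2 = -4.50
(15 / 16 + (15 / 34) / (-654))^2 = 771450625 / 879003904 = 0.88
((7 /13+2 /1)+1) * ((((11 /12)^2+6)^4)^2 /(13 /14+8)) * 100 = 28532886949670856650078125 /150218460352217088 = 189942613.46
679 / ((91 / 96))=9312 / 13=716.31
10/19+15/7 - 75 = -9620/133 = -72.33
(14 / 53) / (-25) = -0.01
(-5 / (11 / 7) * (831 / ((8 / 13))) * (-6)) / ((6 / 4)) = 378105 / 22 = 17186.59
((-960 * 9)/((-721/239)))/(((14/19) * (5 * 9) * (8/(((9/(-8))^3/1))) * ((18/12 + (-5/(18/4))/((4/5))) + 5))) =-89380503/29716736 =-3.01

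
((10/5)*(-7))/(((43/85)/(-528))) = 628320/43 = 14612.09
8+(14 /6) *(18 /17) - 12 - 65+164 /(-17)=-1295 /17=-76.18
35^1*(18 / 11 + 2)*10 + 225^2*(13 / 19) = 7505375 / 209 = 35910.89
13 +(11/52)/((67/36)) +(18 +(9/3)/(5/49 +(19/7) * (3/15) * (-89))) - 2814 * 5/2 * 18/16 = -162211238815/20576504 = -7883.32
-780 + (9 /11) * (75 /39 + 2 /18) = -111302 /143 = -778.34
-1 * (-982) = 982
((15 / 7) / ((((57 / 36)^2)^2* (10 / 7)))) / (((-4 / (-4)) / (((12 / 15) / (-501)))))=-41472 / 108818035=-0.00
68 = 68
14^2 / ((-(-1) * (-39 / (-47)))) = 9212 / 39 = 236.21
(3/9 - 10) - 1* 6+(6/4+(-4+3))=-91/6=-15.17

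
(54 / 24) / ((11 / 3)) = 27 / 44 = 0.61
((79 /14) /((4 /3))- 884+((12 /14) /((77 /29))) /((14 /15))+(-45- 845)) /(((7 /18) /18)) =-4326066873 /52822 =-81898.96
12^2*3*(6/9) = 288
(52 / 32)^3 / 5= 2197 / 2560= 0.86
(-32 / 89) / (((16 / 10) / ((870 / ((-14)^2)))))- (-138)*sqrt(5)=-4350 / 4361 + 138*sqrt(5)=307.58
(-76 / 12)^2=361 / 9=40.11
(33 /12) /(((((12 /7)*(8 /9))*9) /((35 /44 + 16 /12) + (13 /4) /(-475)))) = 465661 /1094400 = 0.43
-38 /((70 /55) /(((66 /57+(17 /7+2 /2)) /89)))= -6710 /4361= -1.54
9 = 9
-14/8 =-7/4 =-1.75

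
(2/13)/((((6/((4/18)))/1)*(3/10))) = 20/1053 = 0.02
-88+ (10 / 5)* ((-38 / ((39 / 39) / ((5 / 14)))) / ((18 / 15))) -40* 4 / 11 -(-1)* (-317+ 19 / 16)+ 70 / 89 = -144798019 / 328944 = -440.19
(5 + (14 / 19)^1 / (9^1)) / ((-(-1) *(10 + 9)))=869 / 3249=0.27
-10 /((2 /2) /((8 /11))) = -80 /11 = -7.27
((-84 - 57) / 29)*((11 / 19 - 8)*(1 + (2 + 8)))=396.90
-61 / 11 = -5.55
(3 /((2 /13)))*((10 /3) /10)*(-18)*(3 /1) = -351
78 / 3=26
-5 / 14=-0.36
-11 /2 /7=-11 /14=-0.79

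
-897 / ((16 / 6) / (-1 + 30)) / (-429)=2001 / 88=22.74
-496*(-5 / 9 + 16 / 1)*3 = -68944 / 3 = -22981.33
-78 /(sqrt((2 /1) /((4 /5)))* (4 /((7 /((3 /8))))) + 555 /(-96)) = 419328* sqrt(10) /1671265 + 4525248 /334253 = 14.33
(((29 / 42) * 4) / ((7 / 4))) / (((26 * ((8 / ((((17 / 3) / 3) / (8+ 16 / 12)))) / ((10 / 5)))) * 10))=493 / 1605240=0.00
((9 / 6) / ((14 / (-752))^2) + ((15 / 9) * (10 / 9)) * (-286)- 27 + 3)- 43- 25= 4903312 / 1323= 3706.21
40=40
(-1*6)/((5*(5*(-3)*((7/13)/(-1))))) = -26/175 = -0.15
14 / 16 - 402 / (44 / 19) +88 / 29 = -433027 / 2552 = -169.68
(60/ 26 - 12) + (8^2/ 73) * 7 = -3374/ 949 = -3.56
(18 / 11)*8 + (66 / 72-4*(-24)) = 14521 / 132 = 110.01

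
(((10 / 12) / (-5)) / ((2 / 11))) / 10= -11 / 120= -0.09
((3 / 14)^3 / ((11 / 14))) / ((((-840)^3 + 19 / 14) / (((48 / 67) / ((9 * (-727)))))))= 72 / 31121880557346733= 0.00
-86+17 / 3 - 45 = -376 / 3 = -125.33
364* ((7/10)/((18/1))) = 14.16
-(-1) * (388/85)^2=150544/7225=20.84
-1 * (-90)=90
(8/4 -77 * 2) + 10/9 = -150.89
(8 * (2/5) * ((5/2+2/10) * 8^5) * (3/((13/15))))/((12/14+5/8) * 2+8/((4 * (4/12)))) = 1783627776/16315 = 109324.41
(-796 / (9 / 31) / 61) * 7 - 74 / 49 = -8504494 / 26901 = -316.14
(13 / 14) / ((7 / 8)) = 52 / 49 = 1.06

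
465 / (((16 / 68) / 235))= 1857675 / 4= 464418.75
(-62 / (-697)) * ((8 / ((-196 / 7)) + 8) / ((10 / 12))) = 20088 / 24395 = 0.82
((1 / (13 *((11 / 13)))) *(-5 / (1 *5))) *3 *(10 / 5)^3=-24 / 11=-2.18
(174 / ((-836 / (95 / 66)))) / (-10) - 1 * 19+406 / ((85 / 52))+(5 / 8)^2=151261613 / 658240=229.80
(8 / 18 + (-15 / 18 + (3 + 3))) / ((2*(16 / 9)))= 101 / 64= 1.58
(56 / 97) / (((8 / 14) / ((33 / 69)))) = 1078 / 2231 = 0.48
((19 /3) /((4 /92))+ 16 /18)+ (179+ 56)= 3434 /9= 381.56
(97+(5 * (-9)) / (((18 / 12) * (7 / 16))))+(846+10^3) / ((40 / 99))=643619 / 140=4597.28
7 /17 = 0.41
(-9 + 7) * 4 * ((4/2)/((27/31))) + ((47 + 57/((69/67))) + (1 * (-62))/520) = 13539749/161460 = 83.86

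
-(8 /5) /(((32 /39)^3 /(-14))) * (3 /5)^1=1245699 /51200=24.33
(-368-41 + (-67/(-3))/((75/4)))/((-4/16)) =367028/225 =1631.24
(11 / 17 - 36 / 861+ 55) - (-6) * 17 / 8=1334021 / 19516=68.36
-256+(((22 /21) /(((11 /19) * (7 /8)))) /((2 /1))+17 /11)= -253.42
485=485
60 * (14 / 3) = 280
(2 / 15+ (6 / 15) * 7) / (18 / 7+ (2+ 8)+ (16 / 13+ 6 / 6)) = 4004 / 20205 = 0.20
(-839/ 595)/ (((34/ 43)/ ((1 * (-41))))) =73.12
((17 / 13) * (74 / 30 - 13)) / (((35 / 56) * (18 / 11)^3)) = -3575066 / 710775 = -5.03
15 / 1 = 15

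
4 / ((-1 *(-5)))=4 / 5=0.80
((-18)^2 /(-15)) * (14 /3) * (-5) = 504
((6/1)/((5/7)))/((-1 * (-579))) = 14/965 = 0.01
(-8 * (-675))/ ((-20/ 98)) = -26460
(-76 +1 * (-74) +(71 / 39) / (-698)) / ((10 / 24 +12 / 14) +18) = -57167194 / 7345403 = -7.78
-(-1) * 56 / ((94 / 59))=1652 / 47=35.15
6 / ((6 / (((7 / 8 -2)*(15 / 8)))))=-135 / 64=-2.11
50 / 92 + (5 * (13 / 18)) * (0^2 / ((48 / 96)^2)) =0.54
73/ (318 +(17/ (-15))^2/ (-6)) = 98550/ 429011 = 0.23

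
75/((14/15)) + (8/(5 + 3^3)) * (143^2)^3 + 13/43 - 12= 2573846960316215/1204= 2137746644780.91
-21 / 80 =-0.26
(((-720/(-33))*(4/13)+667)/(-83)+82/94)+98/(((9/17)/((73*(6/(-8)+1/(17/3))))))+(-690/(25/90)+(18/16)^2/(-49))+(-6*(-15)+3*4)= -53213661842665/5248186944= -10139.44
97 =97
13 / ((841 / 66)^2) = 56628 / 707281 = 0.08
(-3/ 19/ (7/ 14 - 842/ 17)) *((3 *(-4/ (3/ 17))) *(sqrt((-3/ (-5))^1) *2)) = -13872 *sqrt(15)/ 158365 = -0.34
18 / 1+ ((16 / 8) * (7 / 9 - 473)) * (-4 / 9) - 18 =419.75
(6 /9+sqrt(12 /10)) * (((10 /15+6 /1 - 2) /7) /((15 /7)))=28 /135+14 * sqrt(30) /225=0.55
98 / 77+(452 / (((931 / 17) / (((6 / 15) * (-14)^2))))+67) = 747537 / 1045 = 715.35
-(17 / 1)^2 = -289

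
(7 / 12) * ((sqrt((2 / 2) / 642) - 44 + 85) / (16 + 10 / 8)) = 7 * sqrt(642) / 132894 + 287 / 207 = 1.39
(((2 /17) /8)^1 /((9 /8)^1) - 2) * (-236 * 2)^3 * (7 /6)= 111883907072 /459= 243755788.83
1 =1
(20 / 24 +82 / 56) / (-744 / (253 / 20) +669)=48829 / 12967668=0.00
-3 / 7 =-0.43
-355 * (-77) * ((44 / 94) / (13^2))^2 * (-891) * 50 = -589402737000 / 63091249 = -9342.07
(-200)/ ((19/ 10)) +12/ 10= -9886/ 95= -104.06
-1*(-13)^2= -169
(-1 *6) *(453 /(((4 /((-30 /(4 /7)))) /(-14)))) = -998865 /2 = -499432.50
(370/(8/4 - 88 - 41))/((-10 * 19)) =37/2413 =0.02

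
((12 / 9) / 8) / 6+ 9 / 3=109 / 36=3.03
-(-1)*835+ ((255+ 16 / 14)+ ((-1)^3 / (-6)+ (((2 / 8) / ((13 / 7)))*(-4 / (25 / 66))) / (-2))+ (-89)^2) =123027727 / 13650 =9013.02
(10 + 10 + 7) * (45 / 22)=1215 / 22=55.23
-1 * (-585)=585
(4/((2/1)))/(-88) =-1/44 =-0.02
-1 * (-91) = 91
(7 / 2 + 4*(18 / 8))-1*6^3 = -407 / 2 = -203.50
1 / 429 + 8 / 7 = 3439 / 3003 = 1.15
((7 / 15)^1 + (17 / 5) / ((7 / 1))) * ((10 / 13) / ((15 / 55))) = 2200 / 819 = 2.69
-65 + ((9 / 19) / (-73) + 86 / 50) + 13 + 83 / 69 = -117436171 / 2392575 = -49.08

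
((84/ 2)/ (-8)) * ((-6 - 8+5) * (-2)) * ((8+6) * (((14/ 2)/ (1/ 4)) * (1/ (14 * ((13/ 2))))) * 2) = -10584/ 13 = -814.15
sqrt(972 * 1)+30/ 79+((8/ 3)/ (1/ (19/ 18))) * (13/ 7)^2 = 1054366/ 104517+18 * sqrt(3) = 41.26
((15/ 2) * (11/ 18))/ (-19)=-55/ 228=-0.24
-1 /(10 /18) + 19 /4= 59 /20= 2.95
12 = 12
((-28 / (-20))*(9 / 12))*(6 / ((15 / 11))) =231 / 50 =4.62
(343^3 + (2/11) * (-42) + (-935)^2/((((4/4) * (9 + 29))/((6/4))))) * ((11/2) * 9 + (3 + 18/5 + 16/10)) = 19482092550461/8360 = 2330393845.75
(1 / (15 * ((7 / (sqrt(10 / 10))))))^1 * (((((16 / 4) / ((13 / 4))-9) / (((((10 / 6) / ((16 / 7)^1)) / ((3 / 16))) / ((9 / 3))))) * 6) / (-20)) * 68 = 1.16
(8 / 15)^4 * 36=16384 / 5625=2.91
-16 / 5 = -3.20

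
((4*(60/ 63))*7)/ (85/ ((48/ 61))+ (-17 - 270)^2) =1280/ 3958897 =0.00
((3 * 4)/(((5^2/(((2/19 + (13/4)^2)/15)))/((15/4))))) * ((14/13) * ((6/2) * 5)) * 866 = 88465797/4940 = 17908.06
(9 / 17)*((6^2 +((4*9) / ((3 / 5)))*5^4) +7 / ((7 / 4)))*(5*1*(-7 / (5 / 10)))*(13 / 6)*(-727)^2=-27082935870900 / 17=-1593113874758.82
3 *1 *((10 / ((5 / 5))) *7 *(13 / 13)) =210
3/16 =0.19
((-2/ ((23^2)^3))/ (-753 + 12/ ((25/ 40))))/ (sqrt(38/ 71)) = 5 * sqrt(2698)/ 10319729858079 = 0.00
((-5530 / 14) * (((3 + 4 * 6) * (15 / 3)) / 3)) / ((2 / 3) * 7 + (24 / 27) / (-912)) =-18237150 / 4787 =-3809.72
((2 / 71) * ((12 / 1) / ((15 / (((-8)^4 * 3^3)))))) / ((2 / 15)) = 1327104 / 71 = 18691.61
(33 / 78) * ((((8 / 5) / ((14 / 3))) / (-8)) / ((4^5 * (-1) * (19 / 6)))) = 99 / 17704960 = 0.00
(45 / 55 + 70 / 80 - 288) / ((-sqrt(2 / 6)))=25195 *sqrt(3) / 88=495.90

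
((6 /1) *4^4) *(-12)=-18432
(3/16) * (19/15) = 19/80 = 0.24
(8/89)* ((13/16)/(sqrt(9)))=13/534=0.02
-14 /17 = -0.82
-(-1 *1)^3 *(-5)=-5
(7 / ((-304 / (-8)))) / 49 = 1 / 266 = 0.00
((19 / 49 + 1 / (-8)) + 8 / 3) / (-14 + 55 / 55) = -265 / 1176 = -0.23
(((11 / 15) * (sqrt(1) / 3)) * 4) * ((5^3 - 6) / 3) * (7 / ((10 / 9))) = 18326 / 75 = 244.35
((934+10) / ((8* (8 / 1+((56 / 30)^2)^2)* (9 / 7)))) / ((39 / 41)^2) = 433908125 / 86160932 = 5.04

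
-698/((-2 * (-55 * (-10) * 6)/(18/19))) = 1047/10450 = 0.10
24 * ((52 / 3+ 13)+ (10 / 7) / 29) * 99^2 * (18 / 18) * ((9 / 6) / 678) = 15811.32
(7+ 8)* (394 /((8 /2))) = 2955 /2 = 1477.50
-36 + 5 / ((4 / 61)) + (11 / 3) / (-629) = 303763 / 7548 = 40.24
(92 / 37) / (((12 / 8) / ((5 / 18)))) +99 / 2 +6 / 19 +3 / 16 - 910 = -261037721 / 303696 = -859.54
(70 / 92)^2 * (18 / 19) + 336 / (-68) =-1501143 / 341734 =-4.39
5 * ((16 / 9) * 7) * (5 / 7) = 400 / 9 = 44.44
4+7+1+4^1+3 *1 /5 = 83 /5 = 16.60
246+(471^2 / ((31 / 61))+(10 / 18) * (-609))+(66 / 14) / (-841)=238943413223 / 547491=436433.50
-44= -44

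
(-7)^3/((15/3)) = -343/5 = -68.60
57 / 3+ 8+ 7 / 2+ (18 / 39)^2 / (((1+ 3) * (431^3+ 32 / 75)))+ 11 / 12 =382579002965641 / 12177580995996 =31.42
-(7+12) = -19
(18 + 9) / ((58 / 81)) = 2187 / 58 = 37.71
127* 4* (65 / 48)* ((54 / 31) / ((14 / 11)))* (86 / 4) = 35141535 / 1736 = 20242.82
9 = 9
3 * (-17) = -51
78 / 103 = 0.76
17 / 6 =2.83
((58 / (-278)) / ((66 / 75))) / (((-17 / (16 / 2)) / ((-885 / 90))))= -85550 / 77979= -1.10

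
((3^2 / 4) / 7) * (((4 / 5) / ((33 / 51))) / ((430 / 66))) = 459 / 7525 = 0.06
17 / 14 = 1.21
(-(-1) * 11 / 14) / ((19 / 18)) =99 / 133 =0.74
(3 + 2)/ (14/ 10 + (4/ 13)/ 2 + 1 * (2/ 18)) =2925/ 974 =3.00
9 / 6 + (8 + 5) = 29 / 2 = 14.50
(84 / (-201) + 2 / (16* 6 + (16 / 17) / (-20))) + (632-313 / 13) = 607.53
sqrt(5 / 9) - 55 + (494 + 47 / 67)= sqrt(5) / 3 + 29460 / 67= 440.45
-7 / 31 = -0.23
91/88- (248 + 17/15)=-327491/1320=-248.10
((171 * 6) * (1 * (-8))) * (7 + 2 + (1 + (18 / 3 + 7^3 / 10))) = -2064312 / 5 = -412862.40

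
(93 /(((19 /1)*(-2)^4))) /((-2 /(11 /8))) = -1023 /4864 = -0.21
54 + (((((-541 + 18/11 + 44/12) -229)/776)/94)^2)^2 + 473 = 17693945048584441483521616657/33574848288764555197218816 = 527.00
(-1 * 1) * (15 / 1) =-15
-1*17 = -17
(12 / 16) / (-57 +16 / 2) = -3 / 196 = -0.02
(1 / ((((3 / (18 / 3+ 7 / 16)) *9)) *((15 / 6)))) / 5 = 103 / 5400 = 0.02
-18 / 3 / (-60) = 1 / 10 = 0.10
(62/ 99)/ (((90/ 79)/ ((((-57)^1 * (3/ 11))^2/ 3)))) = 884089/ 19965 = 44.28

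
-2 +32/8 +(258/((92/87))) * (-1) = -241.98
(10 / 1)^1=10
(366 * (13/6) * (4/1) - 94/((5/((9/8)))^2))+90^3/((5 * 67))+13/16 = 5344.17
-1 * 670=-670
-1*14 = -14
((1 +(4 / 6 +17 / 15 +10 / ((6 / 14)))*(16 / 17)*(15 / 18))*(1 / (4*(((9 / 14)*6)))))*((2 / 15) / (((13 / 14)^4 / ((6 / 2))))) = 426091064 / 589927455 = 0.72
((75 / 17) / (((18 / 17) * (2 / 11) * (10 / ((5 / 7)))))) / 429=25 / 6552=0.00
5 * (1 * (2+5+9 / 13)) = 500 / 13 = 38.46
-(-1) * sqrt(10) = sqrt(10) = 3.16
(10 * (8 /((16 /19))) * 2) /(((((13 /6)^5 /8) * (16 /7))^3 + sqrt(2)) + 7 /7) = 196131696234192486131546943774720 /2622058968643069577175478125668377 - 77214591569260409007416279040 * sqrt(2) /2622058968643069577175478125668377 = 0.07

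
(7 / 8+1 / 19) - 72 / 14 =-4485 / 1064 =-4.22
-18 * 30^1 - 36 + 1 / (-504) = -290305 / 504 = -576.00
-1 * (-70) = 70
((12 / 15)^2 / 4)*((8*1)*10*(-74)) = -4736 / 5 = -947.20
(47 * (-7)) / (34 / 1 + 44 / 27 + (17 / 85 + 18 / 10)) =-8883 / 1016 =-8.74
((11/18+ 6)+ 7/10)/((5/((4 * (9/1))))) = 52.64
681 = 681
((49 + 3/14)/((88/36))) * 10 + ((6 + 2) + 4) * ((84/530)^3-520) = -17305976902251/2865882250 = -6038.62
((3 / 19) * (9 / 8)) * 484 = 3267 / 38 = 85.97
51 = 51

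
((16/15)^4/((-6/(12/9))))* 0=0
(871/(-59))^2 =758641/3481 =217.94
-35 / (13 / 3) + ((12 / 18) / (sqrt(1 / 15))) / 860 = -105 / 13 + sqrt(15) / 1290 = -8.07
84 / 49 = 12 / 7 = 1.71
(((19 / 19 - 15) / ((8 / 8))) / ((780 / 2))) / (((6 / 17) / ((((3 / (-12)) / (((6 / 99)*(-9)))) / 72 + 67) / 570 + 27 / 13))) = -3343798969 / 14981241600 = -0.22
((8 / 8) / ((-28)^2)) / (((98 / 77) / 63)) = 99 / 1568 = 0.06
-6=-6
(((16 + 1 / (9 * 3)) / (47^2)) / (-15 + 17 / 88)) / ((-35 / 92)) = 3505568 / 2720019015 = 0.00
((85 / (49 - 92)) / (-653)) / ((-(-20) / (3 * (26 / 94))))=663 / 5278852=0.00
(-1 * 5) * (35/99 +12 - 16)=1805/99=18.23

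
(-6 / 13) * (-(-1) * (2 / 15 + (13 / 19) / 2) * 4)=-1084 / 1235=-0.88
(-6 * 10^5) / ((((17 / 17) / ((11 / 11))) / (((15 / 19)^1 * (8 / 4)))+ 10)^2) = -540000000 / 101761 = -5306.55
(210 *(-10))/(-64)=525/16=32.81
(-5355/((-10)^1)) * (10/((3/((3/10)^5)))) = 86751/20000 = 4.34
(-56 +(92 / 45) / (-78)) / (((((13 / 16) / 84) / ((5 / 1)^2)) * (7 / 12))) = -125857280 / 507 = -248239.21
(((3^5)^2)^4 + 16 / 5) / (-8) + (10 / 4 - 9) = -60788327295284644281 / 40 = -1519708182382116107.02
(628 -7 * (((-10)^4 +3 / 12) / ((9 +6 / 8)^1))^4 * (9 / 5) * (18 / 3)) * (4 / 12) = -1254983513677154 / 45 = -27888522526158.98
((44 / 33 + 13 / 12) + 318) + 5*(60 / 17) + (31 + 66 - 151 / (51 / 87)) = 36205 / 204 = 177.48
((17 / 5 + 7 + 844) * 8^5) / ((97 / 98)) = 13718519808 / 485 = 28285607.85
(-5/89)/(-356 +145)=5/18779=0.00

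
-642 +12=-630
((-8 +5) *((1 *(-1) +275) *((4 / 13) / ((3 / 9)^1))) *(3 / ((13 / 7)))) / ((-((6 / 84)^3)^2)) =1559698205184 / 169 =9228983462.63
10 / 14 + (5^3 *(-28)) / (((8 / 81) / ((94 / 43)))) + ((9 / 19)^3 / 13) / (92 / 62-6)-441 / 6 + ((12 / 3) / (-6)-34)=-124924137111301 / 1610356020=-77575.48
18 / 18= 1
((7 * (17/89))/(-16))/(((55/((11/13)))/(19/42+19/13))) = -3553/1443936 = -0.00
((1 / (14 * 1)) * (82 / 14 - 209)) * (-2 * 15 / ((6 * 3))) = 1185 / 49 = 24.18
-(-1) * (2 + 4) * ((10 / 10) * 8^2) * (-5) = -1920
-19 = -19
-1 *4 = -4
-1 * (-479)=479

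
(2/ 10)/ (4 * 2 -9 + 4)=0.07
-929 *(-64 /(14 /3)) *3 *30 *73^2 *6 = 256641229440 /7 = 36663032777.14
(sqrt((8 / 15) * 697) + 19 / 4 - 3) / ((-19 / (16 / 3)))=-32 * sqrt(20910) / 855 - 28 / 57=-5.90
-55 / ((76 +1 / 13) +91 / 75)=-53625 / 75358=-0.71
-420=-420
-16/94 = -8/47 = -0.17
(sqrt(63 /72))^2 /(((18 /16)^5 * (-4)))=-0.12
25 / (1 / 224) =5600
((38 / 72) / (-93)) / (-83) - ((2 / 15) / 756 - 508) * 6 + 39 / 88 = 217425749587 / 71323560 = 3048.44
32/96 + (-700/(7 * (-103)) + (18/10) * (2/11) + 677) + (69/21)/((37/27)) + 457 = 5009268658/4401705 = 1138.03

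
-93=-93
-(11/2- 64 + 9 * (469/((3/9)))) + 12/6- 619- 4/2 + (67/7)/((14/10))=-1295233/98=-13216.66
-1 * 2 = -2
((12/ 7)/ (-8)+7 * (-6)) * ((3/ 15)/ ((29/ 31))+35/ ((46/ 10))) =-7709004/ 23345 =-330.22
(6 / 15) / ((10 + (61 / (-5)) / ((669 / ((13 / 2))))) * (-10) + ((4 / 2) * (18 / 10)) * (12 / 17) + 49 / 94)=-2138124 / 511825169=-0.00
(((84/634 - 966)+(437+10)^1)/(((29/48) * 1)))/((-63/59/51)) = 2639591088/64351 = 41018.65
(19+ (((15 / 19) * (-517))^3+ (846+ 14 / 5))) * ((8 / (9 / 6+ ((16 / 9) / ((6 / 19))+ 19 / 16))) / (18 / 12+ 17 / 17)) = -16118090782898688 / 616109675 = -26161073.97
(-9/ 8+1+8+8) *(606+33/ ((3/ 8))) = 44069/ 4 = 11017.25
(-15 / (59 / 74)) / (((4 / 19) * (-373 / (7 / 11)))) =73815 / 484154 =0.15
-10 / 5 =-2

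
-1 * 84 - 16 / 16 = -85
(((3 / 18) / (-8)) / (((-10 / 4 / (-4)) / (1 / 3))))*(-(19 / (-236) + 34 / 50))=393 / 59000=0.01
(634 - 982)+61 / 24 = -8291 / 24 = -345.46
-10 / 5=-2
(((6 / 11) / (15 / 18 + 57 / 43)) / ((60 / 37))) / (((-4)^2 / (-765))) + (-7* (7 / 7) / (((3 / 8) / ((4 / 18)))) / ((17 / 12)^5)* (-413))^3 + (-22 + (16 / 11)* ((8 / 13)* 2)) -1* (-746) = 98731188139179675576251046763863 / 3647917735612933403651888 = 27065080.77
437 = 437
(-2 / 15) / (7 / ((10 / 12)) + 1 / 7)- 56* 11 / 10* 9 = -2486554 / 4485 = -554.42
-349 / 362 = -0.96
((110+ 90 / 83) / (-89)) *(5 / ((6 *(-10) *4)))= 2305 / 88644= 0.03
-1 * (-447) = 447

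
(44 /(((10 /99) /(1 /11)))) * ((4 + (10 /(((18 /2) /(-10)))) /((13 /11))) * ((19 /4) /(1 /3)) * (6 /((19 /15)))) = -187704 /13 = -14438.77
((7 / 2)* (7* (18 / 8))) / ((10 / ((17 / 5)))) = 7497 / 400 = 18.74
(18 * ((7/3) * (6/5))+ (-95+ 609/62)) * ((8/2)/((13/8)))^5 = -180875165696/57550415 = -3142.90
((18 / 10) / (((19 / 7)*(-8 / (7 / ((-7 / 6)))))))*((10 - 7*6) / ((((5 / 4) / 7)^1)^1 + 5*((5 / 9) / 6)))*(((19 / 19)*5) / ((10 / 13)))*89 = -661267152 / 46075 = -14351.97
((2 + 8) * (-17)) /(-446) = 85 /223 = 0.38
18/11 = 1.64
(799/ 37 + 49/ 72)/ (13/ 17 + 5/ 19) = 19167143/ 884448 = 21.67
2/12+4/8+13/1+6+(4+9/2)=169/6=28.17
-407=-407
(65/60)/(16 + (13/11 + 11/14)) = 1001/16602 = 0.06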